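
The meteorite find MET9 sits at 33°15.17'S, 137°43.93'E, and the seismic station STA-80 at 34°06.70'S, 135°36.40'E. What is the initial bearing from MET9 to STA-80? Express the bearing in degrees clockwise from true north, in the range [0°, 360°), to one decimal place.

243.5°

MET9: φ = -33.25283°, λ = +137.73217°
STA-80: φ = -34.11167°, λ = +135.60667°
Δλ = -2.1255°
y = sin Δλ · cos φ₂ = -0.030707
x = cos φ₁ sin φ₂ − sin φ₁ cos φ₂ cos Δλ = -0.015301
θ = atan2(y, x) = -116.4868° → 243.5132° (mod 360°)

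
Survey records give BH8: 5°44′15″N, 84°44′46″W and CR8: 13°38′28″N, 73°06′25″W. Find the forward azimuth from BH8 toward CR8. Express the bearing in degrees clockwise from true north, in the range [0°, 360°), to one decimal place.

BH8: φ = +5.73750°, λ = -84.74611°
CR8: φ = +13.64111°, λ = -73.10694°
Δλ = 11.6392°
y = sin Δλ · cos φ₂ = 0.196057
x = cos φ₁ sin φ₂ − sin φ₁ cos φ₂ cos Δλ = 0.139505
θ = atan2(y, x) = 54.5661° → 54.5661° (mod 360°)

54.6°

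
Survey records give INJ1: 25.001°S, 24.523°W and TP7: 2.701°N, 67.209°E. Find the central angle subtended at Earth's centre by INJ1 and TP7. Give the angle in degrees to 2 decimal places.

Δφ = 27.7020°,  Δλ = 91.7320°
a = sin²(Δφ/2) + cos φ₁ cos φ₂ sin²(Δλ/2) = 0.523639
c = 2·arcsin(√a) = 1.618092 rad = 92.7099°

92.71°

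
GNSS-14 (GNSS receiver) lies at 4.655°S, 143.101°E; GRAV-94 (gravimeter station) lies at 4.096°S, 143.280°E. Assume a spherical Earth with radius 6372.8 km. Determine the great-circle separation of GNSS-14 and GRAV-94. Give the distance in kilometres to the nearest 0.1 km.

Δφ = 0.5590°,  Δλ = 0.1790°
a = sin²(Δφ/2) + cos φ₁ cos φ₂ sin²(Δλ/2) = 0.000026
c = 2·arcsin(√a) = 0.010242 rad = 0.5868°
d = R·c = 6372.8 × 0.010242 = 65.3 km

65.3 km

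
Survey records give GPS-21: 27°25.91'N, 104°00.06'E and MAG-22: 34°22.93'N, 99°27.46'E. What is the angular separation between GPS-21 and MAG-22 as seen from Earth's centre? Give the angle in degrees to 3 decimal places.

7.966°

GPS-21: φ = +27.43183°, λ = +104.00100°
MAG-22: φ = +34.38217°, λ = +99.45767°
Δφ = 6.9503°,  Δλ = -4.5433°
a = sin²(Δφ/2) + cos φ₁ cos φ₂ sin²(Δλ/2) = 0.004825
c = 2·arcsin(√a) = 0.139038 rad = 7.9663°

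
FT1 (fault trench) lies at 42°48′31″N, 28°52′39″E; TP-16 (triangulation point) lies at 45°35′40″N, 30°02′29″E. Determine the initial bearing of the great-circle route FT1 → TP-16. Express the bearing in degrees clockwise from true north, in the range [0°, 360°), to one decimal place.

FT1: φ = +42.80861°, λ = +28.87750°
TP-16: φ = +45.59444°, λ = +30.04139°
Δλ = 1.1639°
y = sin Δλ · cos φ₂ = 0.014213
x = cos φ₁ sin φ₂ − sin φ₁ cos φ₂ cos Δλ = 0.048701
θ = atan2(y, x) = 16.2697° → 16.2697° (mod 360°)

16.3°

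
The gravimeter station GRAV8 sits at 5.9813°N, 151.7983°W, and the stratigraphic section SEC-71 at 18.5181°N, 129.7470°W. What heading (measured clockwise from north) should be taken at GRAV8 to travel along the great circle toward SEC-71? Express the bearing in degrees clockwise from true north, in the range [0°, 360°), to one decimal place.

57.8°

Δλ = 22.0513°
y = sin Δλ · cos φ₂ = 0.355998
x = cos φ₁ sin φ₂ − sin φ₁ cos φ₂ cos Δλ = 0.224295
θ = atan2(y, x) = 57.7872° → 57.7872° (mod 360°)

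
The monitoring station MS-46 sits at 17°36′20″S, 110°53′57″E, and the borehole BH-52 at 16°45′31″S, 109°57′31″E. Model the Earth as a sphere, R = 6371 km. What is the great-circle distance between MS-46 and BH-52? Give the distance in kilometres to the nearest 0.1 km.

137.3 km

MS-46: φ = -17.60556°, λ = +110.89917°
BH-52: φ = -16.75861°, λ = +109.95861°
Δφ = 0.8469°,  Δλ = -0.9406°
a = sin²(Δφ/2) + cos φ₁ cos φ₂ sin²(Δλ/2) = 0.000116
c = 2·arcsin(√a) = 0.021551 rad = 1.2348°
d = R·c = 6371 × 0.021551 = 137.3 km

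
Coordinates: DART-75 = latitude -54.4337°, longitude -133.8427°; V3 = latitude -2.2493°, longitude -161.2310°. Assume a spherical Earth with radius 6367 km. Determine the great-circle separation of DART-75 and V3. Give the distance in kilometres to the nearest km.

6309 km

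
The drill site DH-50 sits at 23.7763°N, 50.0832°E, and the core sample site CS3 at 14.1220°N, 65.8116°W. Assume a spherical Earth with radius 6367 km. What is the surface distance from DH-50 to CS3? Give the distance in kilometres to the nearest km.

Δφ = -9.6543°,  Δλ = -115.8948°
a = sin²(Δφ/2) + cos φ₁ cos φ₂ sin²(Δλ/2) = 0.644604
c = 2·arcsin(√a) = 1.864196 rad = 106.8106°
d = R·c = 6367 × 1.864196 = 11869.3 km

11869 km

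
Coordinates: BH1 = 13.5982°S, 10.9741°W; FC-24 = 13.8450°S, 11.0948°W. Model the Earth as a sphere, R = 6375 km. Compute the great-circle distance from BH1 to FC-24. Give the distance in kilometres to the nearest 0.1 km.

30.4 km

Δφ = -0.2468°,  Δλ = -0.1207°
a = sin²(Δφ/2) + cos φ₁ cos φ₂ sin²(Δλ/2) = 0.000006
c = 2·arcsin(√a) = 0.004769 rad = 0.2732°
d = R·c = 6375 × 0.004769 = 30.4 km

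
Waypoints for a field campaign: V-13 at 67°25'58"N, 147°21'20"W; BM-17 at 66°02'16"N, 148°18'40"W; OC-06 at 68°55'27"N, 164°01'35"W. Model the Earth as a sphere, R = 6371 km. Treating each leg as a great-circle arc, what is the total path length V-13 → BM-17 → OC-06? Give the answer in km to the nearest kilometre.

900 km

V-13: φ = +67.43278°, λ = -147.35556°
BM-17: φ = +66.03778°, λ = -148.31111°
OC-06: φ = +68.92417°, λ = -164.02639°
V-13→BM-17: c = 0.025222 rad, d = 160.69 km
BM-17→OC-06: c = 0.116065 rad, d = 739.45 km
Total = 160.69 + 739.45 = 900.14 km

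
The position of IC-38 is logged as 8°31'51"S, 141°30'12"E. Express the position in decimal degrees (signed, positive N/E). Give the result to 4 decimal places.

-8.5308°, +141.5033°

lat: 8.5308° S → -8.5308°
lon: 141.5033° E → +141.5033°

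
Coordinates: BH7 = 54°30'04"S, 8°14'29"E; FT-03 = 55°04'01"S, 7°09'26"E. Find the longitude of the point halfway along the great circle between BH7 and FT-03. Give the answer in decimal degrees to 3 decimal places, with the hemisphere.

BH7: φ = -54.50111°, λ = +8.24139°
FT-03: φ = -55.06694°, λ = +7.15722°
Bx = cos φ₂ cos Δλ = 0.572516,  By = cos φ₂ sin Δλ = -0.010835
φₘ = atan2(sin φ₁ + sin φ₂, √((cos φ₁ + Bx)² + By²)) = -54.78524°
λₘ = λ₁ + atan2(By, cos φ₁ + Bx) = 7.70310°

7.703°E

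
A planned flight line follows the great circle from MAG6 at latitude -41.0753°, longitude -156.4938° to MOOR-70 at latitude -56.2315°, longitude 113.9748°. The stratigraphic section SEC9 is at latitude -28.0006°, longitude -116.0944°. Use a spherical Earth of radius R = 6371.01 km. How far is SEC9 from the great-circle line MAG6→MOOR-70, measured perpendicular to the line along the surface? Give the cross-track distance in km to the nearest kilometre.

2406 km

δ₁₃ = central angle MAG6→SEC9 = 0.617446 rad  (haversine)
θ₁₃ = bearing MAG6→SEC9 = 81.269°,  θ₁₂ = bearing MAG6→MOOR-70 = 221.707°
dₓₜ = R·arcsin(sin δ₁₃ · sin(θ₁₃ − θ₁₂)) = 6371.01·arcsin(0.57895·sin(-140.438°)) = -2406.032 km
|dₓₜ| = 2406.032 km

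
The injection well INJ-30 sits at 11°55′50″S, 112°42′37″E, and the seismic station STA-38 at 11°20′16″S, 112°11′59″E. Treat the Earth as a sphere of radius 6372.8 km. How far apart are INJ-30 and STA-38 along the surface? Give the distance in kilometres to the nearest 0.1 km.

86.3 km

INJ-30: φ = -11.93056°, λ = +112.71028°
STA-38: φ = -11.33778°, λ = +112.19972°
Δφ = 0.5928°,  Δλ = -0.5106°
a = sin²(Δφ/2) + cos φ₁ cos φ₂ sin²(Δλ/2) = 0.000046
c = 2·arcsin(√a) = 0.013536 rad = 0.7755°
d = R·c = 6372.8 × 0.013536 = 86.3 km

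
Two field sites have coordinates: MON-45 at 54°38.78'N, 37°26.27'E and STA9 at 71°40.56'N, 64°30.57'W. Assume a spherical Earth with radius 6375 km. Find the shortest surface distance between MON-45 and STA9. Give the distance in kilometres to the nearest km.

4735 km

MON-45: φ = +54.64633°, λ = +37.43783°
STA9: φ = +71.67600°, λ = -64.50950°
Δφ = 17.0297°,  Δλ = -101.9473°
a = sin²(Δφ/2) + cos φ₁ cos φ₂ sin²(Δλ/2) = 0.131709
c = 2·arcsin(√a) = 0.742794 rad = 42.5589°
d = R·c = 6375 × 0.742794 = 4735.3 km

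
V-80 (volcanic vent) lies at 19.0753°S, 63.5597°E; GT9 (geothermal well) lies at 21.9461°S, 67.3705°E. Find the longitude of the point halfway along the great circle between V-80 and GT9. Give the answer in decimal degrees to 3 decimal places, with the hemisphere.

Bx = cos φ₂ cos Δλ = 0.925485,  By = cos φ₂ sin Δλ = 0.061646
φₘ = atan2(sin φ₁ + sin φ₂, √((cos φ₁ + Bx)² + By²)) = -20.52110°
λₘ = λ₁ + atan2(By, cos φ₁ + Bx) = 65.44723°

65.447°E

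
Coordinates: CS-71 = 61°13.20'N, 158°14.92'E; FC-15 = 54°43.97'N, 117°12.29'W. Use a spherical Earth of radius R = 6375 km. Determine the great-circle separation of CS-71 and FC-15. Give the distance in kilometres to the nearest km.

CS-71: φ = +61.22000°, λ = +158.24867°
FC-15: φ = +54.73283°, λ = -117.20483°
Δφ = -6.4872°,  Δλ = 84.5465°
a = sin²(Δφ/2) + cos φ₁ cos φ₂ sin²(Δλ/2) = 0.128983
c = 2·arcsin(√a) = 0.734698 rad = 42.0951°
d = R·c = 6375 × 0.734698 = 4683.7 km

4684 km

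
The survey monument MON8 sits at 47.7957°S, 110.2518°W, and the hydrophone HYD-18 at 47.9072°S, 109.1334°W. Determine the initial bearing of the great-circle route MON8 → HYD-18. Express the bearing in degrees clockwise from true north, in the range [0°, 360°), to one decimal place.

98.9°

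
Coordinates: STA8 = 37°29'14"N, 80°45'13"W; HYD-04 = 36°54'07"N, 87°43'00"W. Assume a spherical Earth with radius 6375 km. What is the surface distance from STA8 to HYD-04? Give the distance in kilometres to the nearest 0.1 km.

620.4 km

STA8: φ = +37.48722°, λ = -80.75361°
HYD-04: φ = +36.90194°, λ = -87.71667°
Δφ = -0.5853°,  Δλ = -6.9631°
a = sin²(Δφ/2) + cos φ₁ cos φ₂ sin²(Δλ/2) = 0.002366
c = 2·arcsin(√a) = 0.097322 rad = 5.5762°
d = R·c = 6375 × 0.097322 = 620.4 km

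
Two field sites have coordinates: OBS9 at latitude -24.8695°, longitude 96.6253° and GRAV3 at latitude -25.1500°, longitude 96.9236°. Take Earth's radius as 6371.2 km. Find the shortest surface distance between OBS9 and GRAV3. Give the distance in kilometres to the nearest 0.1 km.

Δφ = -0.2805°,  Δλ = 0.2983°
a = sin²(Δφ/2) + cos φ₁ cos φ₂ sin²(Δλ/2) = 0.000012
c = 2·arcsin(√a) = 0.006799 rad = 0.3896°
d = R·c = 6371.2 × 0.006799 = 43.3 km

43.3 km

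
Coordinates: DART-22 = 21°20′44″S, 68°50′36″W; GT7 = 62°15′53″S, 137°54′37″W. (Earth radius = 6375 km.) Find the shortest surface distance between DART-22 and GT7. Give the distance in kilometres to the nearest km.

DART-22: φ = -21.34556°, λ = -68.84333°
GT7: φ = -62.26472°, λ = -137.91028°
Δφ = -40.9192°,  Δλ = -69.0669°
a = sin²(Δφ/2) + cos φ₁ cos φ₂ sin²(Δλ/2) = 0.261481
c = 2·arcsin(√a) = 1.073515 rad = 61.5079°
d = R·c = 6375 × 1.073515 = 6843.7 km

6844 km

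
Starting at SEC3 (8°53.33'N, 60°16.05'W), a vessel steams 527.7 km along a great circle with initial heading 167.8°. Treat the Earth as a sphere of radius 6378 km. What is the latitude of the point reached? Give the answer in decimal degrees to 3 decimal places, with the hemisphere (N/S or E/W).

4.254°N

SEC3: φ = +8.88883°, λ = -60.26750°
δ = d/R = 527.7/6378 = 0.082738 rad
φ₂ = arcsin(sin φ₁ cos δ + cos φ₁ sin δ cos θ)
   = arcsin(0.15452·0.99658 + 0.98799·0.08264·-0.97742) = 4.25426°
λ₂ = λ₁ + atan2(sin θ sin δ cos φ₁, cos δ − sin φ₁ sin φ₂) = -59.26404°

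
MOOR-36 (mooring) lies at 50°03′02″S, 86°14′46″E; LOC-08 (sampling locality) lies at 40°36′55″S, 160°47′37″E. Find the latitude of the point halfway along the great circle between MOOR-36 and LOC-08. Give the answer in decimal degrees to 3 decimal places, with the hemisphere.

51.757°S

MOOR-36: φ = -50.05056°, λ = +86.24611°
LOC-08: φ = -40.61528°, λ = +160.79361°
Bx = cos φ₂ cos Δλ = 0.202254,  By = cos φ₂ sin Δλ = 0.731658
φₘ = atan2(sin φ₁ + sin φ₂, √((cos φ₁ + Bx)² + By²)) = -51.75683°
λₘ = λ₁ + atan2(By, cos φ₁ + Bx) = 127.15564°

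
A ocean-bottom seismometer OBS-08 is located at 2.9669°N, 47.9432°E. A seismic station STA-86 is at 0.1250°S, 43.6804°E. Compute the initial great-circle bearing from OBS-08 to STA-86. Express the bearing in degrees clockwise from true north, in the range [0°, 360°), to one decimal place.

234.1°

Δλ = -4.2628°
y = sin Δλ · cos φ₂ = -0.074331
x = cos φ₁ sin φ₂ − sin φ₁ cos φ₂ cos Δλ = -0.053794
θ = atan2(y, x) = -125.8938° → 234.1062° (mod 360°)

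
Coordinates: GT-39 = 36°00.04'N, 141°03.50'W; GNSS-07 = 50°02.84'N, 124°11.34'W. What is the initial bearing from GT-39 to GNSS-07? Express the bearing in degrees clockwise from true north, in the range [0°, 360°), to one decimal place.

35.7°

GT-39: φ = +36.00067°, λ = -141.05833°
GNSS-07: φ = +50.04733°, λ = -124.18900°
Δλ = 16.8693°
y = sin Δλ · cos φ₂ = 0.186347
x = cos φ₁ sin φ₂ − sin φ₁ cos φ₂ cos Δλ = 0.258954
θ = atan2(y, x) = 35.7393° → 35.7393° (mod 360°)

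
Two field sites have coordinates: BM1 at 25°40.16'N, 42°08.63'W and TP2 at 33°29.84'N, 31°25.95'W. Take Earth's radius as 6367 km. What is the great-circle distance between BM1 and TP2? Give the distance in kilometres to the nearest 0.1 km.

1350.6 km

BM1: φ = +25.66933°, λ = -42.14383°
TP2: φ = +33.49733°, λ = -31.43250°
Δφ = 7.8280°,  Δλ = 10.7113°
a = sin²(Δφ/2) + cos φ₁ cos φ₂ sin²(Δλ/2) = 0.011207
c = 2·arcsin(√a) = 0.212127 rad = 12.1540°
d = R·c = 6367 × 0.212127 = 1350.6 km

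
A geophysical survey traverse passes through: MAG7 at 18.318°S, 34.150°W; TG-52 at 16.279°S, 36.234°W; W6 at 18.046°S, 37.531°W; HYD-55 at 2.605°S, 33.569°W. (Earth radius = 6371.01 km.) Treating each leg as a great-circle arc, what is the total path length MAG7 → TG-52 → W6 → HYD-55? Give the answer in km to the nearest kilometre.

2327 km

MAG7→TG-52: c = 0.049722 rad, d = 316.78 km
TG-52→W6: c = 0.037668 rad, d = 239.98 km
W6→HYD-55: c = 0.277895 rad, d = 1770.47 km
Total = 316.78 + 239.98 + 1770.47 = 2327.23 km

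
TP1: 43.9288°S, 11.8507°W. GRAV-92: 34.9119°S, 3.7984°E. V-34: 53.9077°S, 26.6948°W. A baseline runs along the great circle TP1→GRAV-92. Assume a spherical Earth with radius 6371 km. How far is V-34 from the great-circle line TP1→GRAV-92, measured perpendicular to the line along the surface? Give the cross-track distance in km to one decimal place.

513.2 km

δ₁₃ = central angle TP1→V-34 = 0.242617 rad  (haversine)
θ₁₃ = bearing TP1→V-34 = 218.917°,  θ₁₂ = bearing TP1→GRAV-92 = 58.484°
dₓₜ = R·arcsin(sin δ₁₃ · sin(θ₁₃ − θ₁₂)) = 6371·arcsin(0.24024·sin(160.433°)) = 513.173 km
|dₓₜ| = 513.173 km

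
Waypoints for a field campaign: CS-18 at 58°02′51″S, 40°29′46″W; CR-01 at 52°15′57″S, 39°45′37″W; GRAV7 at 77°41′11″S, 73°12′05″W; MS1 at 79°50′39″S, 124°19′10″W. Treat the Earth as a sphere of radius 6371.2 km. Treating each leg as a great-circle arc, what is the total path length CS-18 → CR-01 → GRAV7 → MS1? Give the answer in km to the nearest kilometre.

4871 km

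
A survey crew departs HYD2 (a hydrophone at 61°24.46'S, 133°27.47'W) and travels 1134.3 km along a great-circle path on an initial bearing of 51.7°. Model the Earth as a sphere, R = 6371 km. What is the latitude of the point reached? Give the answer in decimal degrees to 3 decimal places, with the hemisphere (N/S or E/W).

HYD2: φ = -61.40767°, λ = -133.45783°
δ = d/R = 1134.3/6371 = 0.178041 rad
φ₂ = arcsin(sin φ₁ cos δ + cos φ₁ sin δ cos θ)
   = arcsin(-0.87805·0.98419 + 0.47857·0.17710·0.61978) = -54.25618°
λ₂ = λ₁ + atan2(sin θ sin δ cos φ₁, cos δ − sin φ₁ sin φ₂) = -119.69386°

54.256°S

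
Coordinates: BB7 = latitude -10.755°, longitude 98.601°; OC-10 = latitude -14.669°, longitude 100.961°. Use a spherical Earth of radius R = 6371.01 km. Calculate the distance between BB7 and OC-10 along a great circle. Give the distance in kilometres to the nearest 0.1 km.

Δφ = -3.9140°,  Δλ = 2.3600°
a = sin²(Δφ/2) + cos φ₁ cos φ₂ sin²(Δλ/2) = 0.001569
c = 2·arcsin(√a) = 0.079248 rad = 4.5406°
d = R·c = 6371.01 × 0.079248 = 504.9 km

504.9 km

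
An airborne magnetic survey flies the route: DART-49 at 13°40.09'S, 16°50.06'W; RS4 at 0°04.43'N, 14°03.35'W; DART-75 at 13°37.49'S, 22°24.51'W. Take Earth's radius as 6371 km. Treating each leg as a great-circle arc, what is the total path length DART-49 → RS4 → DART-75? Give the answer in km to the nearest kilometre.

3338 km

DART-49: φ = -13.66817°, λ = -16.83433°
RS4: φ = +0.07383°, λ = -14.05583°
DART-75: φ = -13.62483°, λ = -22.40850°
DART-49→RS4: c = 0.244605 rad, d = 1558.38 km
RS4→DART-75: c = 0.279310 rad, d = 1779.49 km
Total = 1558.38 + 1779.49 = 3337.87 km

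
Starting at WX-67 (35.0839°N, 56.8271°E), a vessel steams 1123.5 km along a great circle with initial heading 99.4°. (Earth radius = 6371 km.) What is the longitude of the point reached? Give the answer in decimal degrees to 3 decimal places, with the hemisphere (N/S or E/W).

68.716°E

δ = d/R = 1123.5/6371 = 0.176346 rad
φ₂ = arcsin(sin φ₁ cos δ + cos φ₁ sin δ cos θ)
   = arcsin(0.57478·0.98449 + 0.81831·0.17543·-0.16333) = 32.84815°
λ₂ = λ₁ + atan2(sin θ sin δ cos φ₁, cos δ − sin φ₁ sin φ₂) = 68.71618°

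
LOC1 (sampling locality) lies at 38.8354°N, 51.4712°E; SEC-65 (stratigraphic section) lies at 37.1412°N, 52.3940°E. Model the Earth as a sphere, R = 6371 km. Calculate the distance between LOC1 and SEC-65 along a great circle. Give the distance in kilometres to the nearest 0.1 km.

205.0 km

Δφ = -1.6942°,  Δλ = 0.9228°
a = sin²(Δφ/2) + cos φ₁ cos φ₂ sin²(Δλ/2) = 0.000259
c = 2·arcsin(√a) = 0.032178 rad = 1.8437°
d = R·c = 6371 × 0.032178 = 205.0 km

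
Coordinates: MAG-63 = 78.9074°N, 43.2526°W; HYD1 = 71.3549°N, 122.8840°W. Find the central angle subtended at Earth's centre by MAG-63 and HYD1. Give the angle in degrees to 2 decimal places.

19.80°

Δφ = -7.5525°,  Δλ = -79.6314°
a = sin²(Δφ/2) + cos φ₁ cos φ₂ sin²(Δλ/2) = 0.029557
c = 2·arcsin(√a) = 0.345561 rad = 19.7992°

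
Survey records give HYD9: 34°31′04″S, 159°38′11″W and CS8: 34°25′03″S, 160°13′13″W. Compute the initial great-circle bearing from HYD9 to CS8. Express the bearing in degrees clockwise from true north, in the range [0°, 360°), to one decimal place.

281.6°

HYD9: φ = -34.51778°, λ = -159.63639°
CS8: φ = -34.41750°, λ = -160.22028°
Δλ = -0.5839°
y = sin Δλ · cos φ₂ = -0.008407
x = cos φ₁ sin φ₂ − sin φ₁ cos φ₂ cos Δλ = 0.001726
θ = atan2(y, x) = -78.3983° → 281.6017° (mod 360°)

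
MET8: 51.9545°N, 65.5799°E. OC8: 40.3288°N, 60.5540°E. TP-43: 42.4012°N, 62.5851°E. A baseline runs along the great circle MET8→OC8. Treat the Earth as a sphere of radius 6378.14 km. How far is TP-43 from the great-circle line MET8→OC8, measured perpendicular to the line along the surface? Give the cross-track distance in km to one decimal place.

δ₁₃ = central angle MET8→TP-43 = 0.170441 rad  (haversine)
θ₁₃ = bearing MET8→TP-43 = 193.147°,  θ₁₂ = bearing MET8→OC8 = 198.534°
dₓₜ = R·arcsin(sin δ₁₃ · sin(θ₁₃ − θ₁₂)) = 6378.14·arcsin(0.16962·sin(-5.387°)) = -101.565 km
|dₓₜ| = 101.565 km

101.6 km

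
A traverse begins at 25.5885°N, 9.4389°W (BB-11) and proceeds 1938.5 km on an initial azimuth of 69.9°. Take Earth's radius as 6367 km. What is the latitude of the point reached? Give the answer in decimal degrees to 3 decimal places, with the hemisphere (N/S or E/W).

δ = d/R = 1938.5/6367 = 0.304460 rad
φ₂ = arcsin(sin φ₁ cos δ + cos φ₁ sin δ cos θ)
   = arcsin(0.43190·0.95401 + 0.90192·0.29978·0.34366) = 30.32858°
λ₂ = λ₁ + atan2(sin θ sin δ cos φ₁, cos δ − sin φ₁ sin φ₂) = 9.59678°

30.329°N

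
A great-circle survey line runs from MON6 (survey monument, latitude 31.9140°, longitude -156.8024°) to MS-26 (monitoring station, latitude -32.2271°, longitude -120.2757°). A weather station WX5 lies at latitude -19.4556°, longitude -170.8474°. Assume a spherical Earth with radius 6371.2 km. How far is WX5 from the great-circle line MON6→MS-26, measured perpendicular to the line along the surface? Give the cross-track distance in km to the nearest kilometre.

4086 km

δ₁₃ = central angle MON6→WX5 = 0.926836 rad  (haversine)
θ₁₃ = bearing MON6→WX5 = 196.627°,  θ₁₂ = bearing MON6→MS-26 = 148.199°
dₓₜ = R·arcsin(sin δ₁₃ · sin(θ₁₃ − θ₁₂)) = 6371.2·arcsin(0.79972·sin(48.428°)) = 4086.251 km
|dₓₜ| = 4086.251 km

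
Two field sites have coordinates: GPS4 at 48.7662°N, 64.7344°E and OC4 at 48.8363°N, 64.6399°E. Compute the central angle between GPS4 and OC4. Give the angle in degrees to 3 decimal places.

0.094°

Δφ = 0.0701°,  Δλ = -0.0945°
a = sin²(Δφ/2) + cos φ₁ cos φ₂ sin²(Δλ/2) = 0.000001
c = 2·arcsin(√a) = 0.001636 rad = 0.0937°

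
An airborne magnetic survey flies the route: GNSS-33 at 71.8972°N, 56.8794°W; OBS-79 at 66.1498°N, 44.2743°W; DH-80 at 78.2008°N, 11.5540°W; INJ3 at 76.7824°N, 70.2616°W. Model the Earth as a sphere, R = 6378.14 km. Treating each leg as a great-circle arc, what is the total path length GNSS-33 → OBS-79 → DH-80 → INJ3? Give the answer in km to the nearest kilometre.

GNSS-33→OBS-79: c = 0.127012 rad, d = 810.10 km
OBS-79→DH-80: c = 0.265954 rad, d = 1696.29 km
DH-80→INJ3: c = 0.213839 rad, d = 1363.89 km
Total = 810.10 + 1696.29 + 1363.89 = 3870.29 km

3870 km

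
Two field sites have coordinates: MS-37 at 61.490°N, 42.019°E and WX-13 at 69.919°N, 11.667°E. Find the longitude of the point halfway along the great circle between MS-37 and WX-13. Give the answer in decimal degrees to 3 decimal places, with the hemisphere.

29.378°E

Bx = cos φ₂ cos Δλ = 0.296288,  By = cos φ₂ sin Δλ = -0.173498
φₘ = atan2(sin φ₁ + sin φ₂, √((cos φ₁ + Bx)² + By²)) = 66.43766°
λₘ = λ₁ + atan2(By, cos φ₁ + Bx) = 29.37827°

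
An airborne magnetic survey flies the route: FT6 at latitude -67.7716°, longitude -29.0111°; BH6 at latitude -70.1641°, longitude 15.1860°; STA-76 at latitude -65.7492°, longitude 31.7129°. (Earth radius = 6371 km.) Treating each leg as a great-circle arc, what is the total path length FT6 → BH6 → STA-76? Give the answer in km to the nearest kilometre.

FT6→BH6: c = 0.273641 rad, d = 1743.37 km
BH6→STA-76: c = 0.132196 rad, d = 842.22 km
Total = 1743.37 + 842.22 = 2585.59 km

2586 km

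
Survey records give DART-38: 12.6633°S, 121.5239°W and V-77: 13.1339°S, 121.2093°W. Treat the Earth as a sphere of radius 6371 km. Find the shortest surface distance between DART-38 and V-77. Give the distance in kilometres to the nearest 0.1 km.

62.5 km

Δφ = -0.4706°,  Δλ = 0.3146°
a = sin²(Δφ/2) + cos φ₁ cos φ₂ sin²(Δλ/2) = 0.000024
c = 2·arcsin(√a) = 0.009803 rad = 0.5617°
d = R·c = 6371 × 0.009803 = 62.5 km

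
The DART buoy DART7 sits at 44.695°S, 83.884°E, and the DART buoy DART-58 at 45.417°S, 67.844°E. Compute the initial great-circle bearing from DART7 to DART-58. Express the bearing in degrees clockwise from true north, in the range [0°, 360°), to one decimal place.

Δλ = -16.0400°
y = sin Δλ · cos φ₂ = -0.193952
x = cos φ₁ sin φ₂ − sin φ₁ cos φ₂ cos Δλ = -0.031821
θ = atan2(y, x) = -99.3173° → 260.6827° (mod 360°)

260.7°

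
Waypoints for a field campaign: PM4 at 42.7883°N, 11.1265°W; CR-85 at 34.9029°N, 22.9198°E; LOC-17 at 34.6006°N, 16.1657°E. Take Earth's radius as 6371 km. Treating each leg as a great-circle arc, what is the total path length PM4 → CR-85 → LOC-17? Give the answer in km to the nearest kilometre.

3671 km

PM4→CR-85: c = 0.479173 rad, d = 3052.81 km
CR-85→LOC-17: c = 0.096980 rad, d = 617.86 km
Total = 3052.81 + 617.86 = 3670.67 km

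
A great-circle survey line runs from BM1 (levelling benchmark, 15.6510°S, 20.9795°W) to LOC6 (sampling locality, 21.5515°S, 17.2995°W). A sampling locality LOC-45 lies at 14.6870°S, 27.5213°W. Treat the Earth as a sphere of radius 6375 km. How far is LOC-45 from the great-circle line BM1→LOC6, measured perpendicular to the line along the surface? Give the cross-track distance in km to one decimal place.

δ₁₃ = central angle BM1→LOC-45 = 0.111469 rad  (haversine)
θ₁₃ = bearing BM1→LOC-45 = 277.815°,  θ₁₂ = bearing BM1→LOC6 = 149.981°
dₓₜ = R·arcsin(sin δ₁₃ · sin(θ₁₃ − θ₁₂)) = 6375·arcsin(0.11124·sin(127.834°)) = 560.802 km
|dₓₜ| = 560.802 km

560.8 km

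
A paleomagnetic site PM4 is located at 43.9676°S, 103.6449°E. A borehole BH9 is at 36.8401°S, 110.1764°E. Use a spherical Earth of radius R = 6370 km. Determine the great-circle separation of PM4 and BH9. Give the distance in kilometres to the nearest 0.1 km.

965.6 km

Δφ = 7.1275°,  Δλ = 6.5315°
a = sin²(Δφ/2) + cos φ₁ cos φ₂ sin²(Δλ/2) = 0.005733
c = 2·arcsin(√a) = 0.151579 rad = 8.6848°
d = R·c = 6370 × 0.151579 = 965.6 km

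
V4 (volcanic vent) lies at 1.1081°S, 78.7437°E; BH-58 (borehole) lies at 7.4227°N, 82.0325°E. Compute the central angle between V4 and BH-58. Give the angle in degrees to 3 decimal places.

Δφ = 8.5308°,  Δλ = 3.2888°
a = sin²(Δφ/2) + cos φ₁ cos φ₂ sin²(Δλ/2) = 0.006348
c = 2·arcsin(√a) = 0.159521 rad = 9.1399°

9.140°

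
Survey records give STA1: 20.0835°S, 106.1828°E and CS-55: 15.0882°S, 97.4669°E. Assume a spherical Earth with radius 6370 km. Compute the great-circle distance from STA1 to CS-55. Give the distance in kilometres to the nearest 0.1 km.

Δφ = 4.9953°,  Δλ = -8.7159°
a = sin²(Δφ/2) + cos φ₁ cos φ₂ sin²(Δλ/2) = 0.007135
c = 2·arcsin(√a) = 0.169140 rad = 9.6910°
d = R·c = 6370 × 0.169140 = 1077.4 km

1077.4 km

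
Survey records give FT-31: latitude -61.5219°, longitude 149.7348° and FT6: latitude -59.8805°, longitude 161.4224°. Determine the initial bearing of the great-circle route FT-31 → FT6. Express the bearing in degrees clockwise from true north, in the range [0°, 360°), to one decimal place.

79.1°

Δλ = 11.6876°
y = sin Δλ · cos φ₂ = 0.101653
x = cos φ₁ sin φ₂ − sin φ₁ cos φ₂ cos Δλ = 0.019499
θ = atan2(y, x) = 79.1417° → 79.1417° (mod 360°)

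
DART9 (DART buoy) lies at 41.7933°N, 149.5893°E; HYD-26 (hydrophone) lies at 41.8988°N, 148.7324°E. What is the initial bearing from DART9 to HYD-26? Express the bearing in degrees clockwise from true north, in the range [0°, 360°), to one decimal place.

279.7°

Δλ = -0.8569°
y = sin Δλ · cos φ₂ = -0.011132
x = cos φ₁ sin φ₂ − sin φ₁ cos φ₂ cos Δλ = 0.001897
θ = atan2(y, x) = -80.3297° → 279.6703° (mod 360°)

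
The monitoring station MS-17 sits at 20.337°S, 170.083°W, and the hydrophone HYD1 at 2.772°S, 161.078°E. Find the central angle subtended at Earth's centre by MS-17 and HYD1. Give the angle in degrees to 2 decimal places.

33.15°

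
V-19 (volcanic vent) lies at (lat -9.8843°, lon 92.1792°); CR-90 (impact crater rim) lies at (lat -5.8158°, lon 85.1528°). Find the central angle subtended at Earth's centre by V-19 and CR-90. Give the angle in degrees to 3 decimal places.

8.061°

Δφ = 4.0685°,  Δλ = -7.0264°
a = sin²(Δφ/2) + cos φ₁ cos φ₂ sin²(Δλ/2) = 0.004940
c = 2·arcsin(√a) = 0.140691 rad = 8.0610°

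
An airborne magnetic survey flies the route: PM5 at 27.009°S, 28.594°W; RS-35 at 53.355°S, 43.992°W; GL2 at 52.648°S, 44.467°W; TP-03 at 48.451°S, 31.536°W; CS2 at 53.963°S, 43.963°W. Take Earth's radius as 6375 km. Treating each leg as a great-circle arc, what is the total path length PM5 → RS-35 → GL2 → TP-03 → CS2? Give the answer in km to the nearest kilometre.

PM5→RS-35: c = 0.501125 rad, d = 3194.67 km
RS-35→GL2: c = 0.013310 rad, d = 84.85 km
GL2→TP-03: c = 0.160713 rad, d = 1024.55 km
TP-03→CS2: c = 0.166118 rad, d = 1059.00 km
Total = 3194.67 + 84.85 + 1024.55 + 1059.00 = 5363.07 km

5363 km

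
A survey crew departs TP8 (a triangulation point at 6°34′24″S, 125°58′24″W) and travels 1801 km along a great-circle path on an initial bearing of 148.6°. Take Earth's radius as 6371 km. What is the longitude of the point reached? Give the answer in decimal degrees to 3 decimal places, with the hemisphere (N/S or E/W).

117.061°W

TP8: φ = -6.57333°, λ = -125.97333°
δ = d/R = 1801/6371 = 0.282687 rad
φ₂ = arcsin(sin φ₁ cos δ + cos φ₁ sin δ cos θ)
   = arcsin(-0.11447·0.96031 + 0.99343·0.27894·-0.85355) = -20.27052°
λ₂ = λ₁ + atan2(sin θ sin δ cos φ₁, cos δ − sin φ₁ sin φ₂) = -117.06096°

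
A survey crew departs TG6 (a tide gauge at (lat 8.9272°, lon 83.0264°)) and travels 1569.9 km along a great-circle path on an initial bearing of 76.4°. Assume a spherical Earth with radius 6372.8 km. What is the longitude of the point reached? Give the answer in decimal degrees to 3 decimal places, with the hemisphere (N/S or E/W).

δ = d/R = 1569.9/6372.8 = 0.246344 rad
φ₂ = arcsin(sin φ₁ cos δ + cos φ₁ sin δ cos θ)
   = arcsin(0.15518·0.96981 + 0.98789·0.24386·0.23514) = 11.95490°
λ₂ = λ₁ + atan2(sin θ sin δ cos φ₁, cos δ − sin φ₁ sin φ₂) = 97.04737°

97.047°E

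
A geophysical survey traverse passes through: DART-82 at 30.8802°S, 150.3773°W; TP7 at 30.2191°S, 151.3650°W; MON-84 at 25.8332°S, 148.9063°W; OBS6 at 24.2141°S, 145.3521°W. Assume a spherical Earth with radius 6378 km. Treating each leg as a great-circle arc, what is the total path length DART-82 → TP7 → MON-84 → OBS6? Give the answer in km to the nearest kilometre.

1066 km

DART-82→TP7: c = 0.018802 rad, d = 119.92 km
TP7→MON-84: c = 0.085400 rad, d = 544.68 km
MON-84→OBS6: c = 0.062909 rad, d = 401.23 km
Total = 119.92 + 544.68 + 401.23 = 1065.84 km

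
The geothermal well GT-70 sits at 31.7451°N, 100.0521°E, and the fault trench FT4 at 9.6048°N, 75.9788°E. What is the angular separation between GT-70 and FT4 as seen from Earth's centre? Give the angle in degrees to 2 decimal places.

31.42°

Δφ = -22.1403°,  Δλ = -24.0733°
a = sin²(Δφ/2) + cos φ₁ cos φ₂ sin²(Δλ/2) = 0.073332
c = 2·arcsin(√a) = 0.548444 rad = 31.4235°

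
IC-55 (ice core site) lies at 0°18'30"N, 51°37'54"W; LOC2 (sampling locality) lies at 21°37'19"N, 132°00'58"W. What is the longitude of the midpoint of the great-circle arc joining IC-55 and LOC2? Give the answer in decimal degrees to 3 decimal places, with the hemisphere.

90.060°W

IC-55: φ = +0.30833°, λ = -51.63167°
LOC2: φ = +21.62194°, λ = -132.01611°
Bx = cos φ₂ cos Δλ = 0.155283,  By = cos φ₂ sin Δλ = -0.916575
φₘ = atan2(sin φ₁ + sin φ₂, √((cos φ₁ + Bx)² + By²)) = 14.22572°
λₘ = λ₁ + atan2(By, cos φ₁ + Bx) = -90.05968°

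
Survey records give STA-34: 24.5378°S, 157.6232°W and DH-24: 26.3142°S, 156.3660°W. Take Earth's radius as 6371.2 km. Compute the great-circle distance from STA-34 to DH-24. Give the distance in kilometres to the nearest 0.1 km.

234.4 km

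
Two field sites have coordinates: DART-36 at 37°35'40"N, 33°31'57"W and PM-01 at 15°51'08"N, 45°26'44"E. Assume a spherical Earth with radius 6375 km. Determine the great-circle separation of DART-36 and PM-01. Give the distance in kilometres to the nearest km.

7989 km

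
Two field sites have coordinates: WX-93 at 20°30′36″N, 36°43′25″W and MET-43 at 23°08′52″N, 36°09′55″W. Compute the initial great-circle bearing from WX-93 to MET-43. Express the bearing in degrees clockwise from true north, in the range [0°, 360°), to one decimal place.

WX-93: φ = +20.51000°, λ = -36.72361°
MET-43: φ = +23.14778°, λ = -36.16528°
Δλ = 0.5583°
y = sin Δλ · cos φ₂ = 0.008960
x = cos φ₁ sin φ₂ − sin φ₁ cos φ₂ cos Δλ = 0.046037
θ = atan2(y, x) = 11.0137° → 11.0137° (mod 360°)

11.0°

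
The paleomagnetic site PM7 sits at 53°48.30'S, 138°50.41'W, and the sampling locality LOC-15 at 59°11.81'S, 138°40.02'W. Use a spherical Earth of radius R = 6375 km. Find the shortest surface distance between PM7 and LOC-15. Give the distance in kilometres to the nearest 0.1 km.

PM7: φ = -53.80500°, λ = -138.84017°
LOC-15: φ = -59.19683°, λ = -138.66700°
Δφ = -5.3918°,  Δλ = 0.1732°
a = sin²(Δφ/2) + cos φ₁ cos φ₂ sin²(Δλ/2) = 0.002213
c = 2·arcsin(√a) = 0.094120 rad = 5.3927°
d = R·c = 6375 × 0.094120 = 600.0 km

600.0 km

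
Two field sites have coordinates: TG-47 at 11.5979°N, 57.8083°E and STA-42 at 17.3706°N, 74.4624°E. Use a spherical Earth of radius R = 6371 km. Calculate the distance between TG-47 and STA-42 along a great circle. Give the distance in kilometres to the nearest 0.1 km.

Δφ = 5.7727°,  Δλ = 16.6541°
a = sin²(Δφ/2) + cos φ₁ cos φ₂ sin²(Δλ/2) = 0.022144
c = 2·arcsin(√a) = 0.298728 rad = 17.1159°
d = R·c = 6371 × 0.298728 = 1903.2 km

1903.2 km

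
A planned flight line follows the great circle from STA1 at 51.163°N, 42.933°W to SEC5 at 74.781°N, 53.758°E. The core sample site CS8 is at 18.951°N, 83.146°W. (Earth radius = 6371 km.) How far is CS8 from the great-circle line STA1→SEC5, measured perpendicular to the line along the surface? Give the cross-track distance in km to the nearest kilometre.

2808 km

δ₁₃ = central angle STA1→CS8 = 0.787106 rad  (haversine)
θ₁₃ = bearing STA1→CS8 = 239.553°,  θ₁₂ = bearing STA1→SEC5 = 22.516°
dₓₜ = R·arcsin(sin δ₁₃ · sin(θ₁₃ − θ₁₂)) = 6371·arcsin(0.70831·sin(217.037°)) = -2808.163 km
|dₓₜ| = 2808.163 km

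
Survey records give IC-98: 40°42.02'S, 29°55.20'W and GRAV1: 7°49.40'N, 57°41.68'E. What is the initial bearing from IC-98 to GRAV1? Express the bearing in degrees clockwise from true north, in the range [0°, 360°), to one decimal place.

IC-98: φ = -40.70033°, λ = -29.92000°
GRAV1: φ = +7.82333°, λ = +57.69467°
Δλ = 87.6147°
y = sin Δλ · cos φ₂ = 0.989834
x = cos φ₁ sin φ₂ − sin φ₁ cos φ₂ cos Δλ = 0.130084
θ = atan2(y, x) = 82.5131° → 82.5131° (mod 360°)

82.5°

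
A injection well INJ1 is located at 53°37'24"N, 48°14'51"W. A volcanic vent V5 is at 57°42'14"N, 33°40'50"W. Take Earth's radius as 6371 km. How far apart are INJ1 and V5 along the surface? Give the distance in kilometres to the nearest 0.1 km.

INJ1: φ = +53.62333°, λ = -48.24750°
V5: φ = +57.70389°, λ = -33.68056°
Δφ = 4.0806°,  Δλ = 14.5669°
a = sin²(Δφ/2) + cos φ₁ cos φ₂ sin²(Δλ/2) = 0.006361
c = 2·arcsin(√a) = 0.159678 rad = 9.1489°
d = R·c = 6371 × 0.159678 = 1017.3 km

1017.3 km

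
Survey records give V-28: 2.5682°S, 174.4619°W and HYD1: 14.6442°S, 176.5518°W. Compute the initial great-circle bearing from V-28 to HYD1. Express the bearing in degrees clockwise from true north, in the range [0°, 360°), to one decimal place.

Δλ = -2.0899°
y = sin Δλ · cos φ₂ = -0.035283
x = cos φ₁ sin φ₂ − sin φ₁ cos φ₂ cos Δλ = -0.209238
θ = atan2(y, x) = -170.4285° → 189.5715° (mod 360°)

189.6°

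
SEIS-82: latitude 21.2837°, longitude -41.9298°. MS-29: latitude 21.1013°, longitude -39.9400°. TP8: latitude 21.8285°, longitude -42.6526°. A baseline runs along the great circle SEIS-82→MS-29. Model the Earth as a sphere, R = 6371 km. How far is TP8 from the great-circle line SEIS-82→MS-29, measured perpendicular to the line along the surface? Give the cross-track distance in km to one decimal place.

53.7 km

δ₁₃ = central angle SEIS-82→TP8 = 0.015102 rad  (haversine)
θ₁₃ = bearing SEIS-82→TP8 = 309.154°,  θ₁₂ = bearing SEIS-82→MS-29 = 95.255°
dₓₜ = R·arcsin(sin δ₁₃ · sin(θ₁₃ − θ₁₂)) = 6371·arcsin(0.01510·sin(213.899°)) = -53.661 km
|dₓₜ| = 53.661 km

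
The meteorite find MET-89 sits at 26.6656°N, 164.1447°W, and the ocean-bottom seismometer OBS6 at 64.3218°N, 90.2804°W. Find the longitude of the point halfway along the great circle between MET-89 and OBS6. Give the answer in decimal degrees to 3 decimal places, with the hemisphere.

Bx = cos φ₂ cos Δλ = 0.120424,  By = cos φ₂ sin Δλ = 0.416246
φₘ = atan2(sin φ₁ + sin φ₂, √((cos φ₁ + Bx)² + By²)) = 50.92467°
λₘ = λ₁ + atan2(By, cos φ₁ + Bx) = -141.82788°

141.828°W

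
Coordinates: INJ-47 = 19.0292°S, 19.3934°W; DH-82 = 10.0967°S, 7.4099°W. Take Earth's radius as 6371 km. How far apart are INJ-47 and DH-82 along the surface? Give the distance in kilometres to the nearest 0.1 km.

Δφ = 8.9325°,  Δλ = 11.9835°
a = sin²(Δφ/2) + cos φ₁ cos φ₂ sin²(Δλ/2) = 0.016205
c = 2·arcsin(√a) = 0.255293 rad = 14.6272°
d = R·c = 6371 × 0.255293 = 1626.5 km

1626.5 km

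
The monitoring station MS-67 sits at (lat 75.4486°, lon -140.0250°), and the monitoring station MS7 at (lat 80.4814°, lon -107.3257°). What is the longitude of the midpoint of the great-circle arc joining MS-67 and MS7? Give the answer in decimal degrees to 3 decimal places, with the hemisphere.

Bx = cos φ₂ cos Δλ = 0.139160,  By = cos φ₂ sin Δλ = 0.089337
φₘ = atan2(sin φ₁ + sin φ₂, √((cos φ₁ + Bx)² + By²)) = 78.41776°
λₘ = λ₁ + atan2(By, cos φ₁ + Bx) = -127.13599°

127.136°W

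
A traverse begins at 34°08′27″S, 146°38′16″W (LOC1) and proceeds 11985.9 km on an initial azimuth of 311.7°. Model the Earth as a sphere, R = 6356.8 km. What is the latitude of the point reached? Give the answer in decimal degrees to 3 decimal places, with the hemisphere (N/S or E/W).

44.209°N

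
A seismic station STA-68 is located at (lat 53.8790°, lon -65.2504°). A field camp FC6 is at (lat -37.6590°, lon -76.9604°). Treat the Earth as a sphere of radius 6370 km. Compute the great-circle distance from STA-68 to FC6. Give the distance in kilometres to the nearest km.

10239 km

Δφ = -91.5380°,  Δλ = -11.7100°
a = sin²(Δφ/2) + cos φ₁ cos φ₂ sin²(Δλ/2) = 0.518276
c = 2·arcsin(√a) = 1.607357 rad = 92.0948°
d = R·c = 6370 × 1.607357 = 10238.9 km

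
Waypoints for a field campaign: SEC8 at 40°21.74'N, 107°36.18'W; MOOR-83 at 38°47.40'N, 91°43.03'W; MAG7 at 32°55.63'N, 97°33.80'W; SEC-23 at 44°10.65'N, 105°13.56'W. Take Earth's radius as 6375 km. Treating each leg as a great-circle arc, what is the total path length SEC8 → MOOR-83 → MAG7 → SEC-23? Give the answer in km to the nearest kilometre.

3627 km

SEC8: φ = +40.36233°, λ = -107.60300°
MOOR-83: φ = +38.79000°, λ = -91.71717°
MAG7: φ = +32.92717°, λ = -97.56333°
SEC-23: φ = +44.17750°, λ = -105.22600°
SEC8→MOOR-83: c = 0.215164 rad, d = 1371.67 km
MOOR-83→MAG7: c = 0.131498 rad, d = 838.30 km
MAG7→SEC-23: c = 0.222229 rad, d = 1416.71 km
Total = 1371.67 + 838.30 + 1416.71 = 3626.68 km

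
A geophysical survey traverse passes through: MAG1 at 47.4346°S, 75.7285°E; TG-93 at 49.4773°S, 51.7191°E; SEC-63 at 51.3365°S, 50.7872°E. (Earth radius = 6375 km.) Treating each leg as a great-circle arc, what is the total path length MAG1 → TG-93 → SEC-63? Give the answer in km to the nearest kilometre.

MAG1→TG-93: c = 0.278978 rad, d = 1778.48 km
TG-93→SEC-63: c = 0.034064 rad, d = 217.16 km
Total = 1778.48 + 217.16 = 1995.64 km

1996 km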